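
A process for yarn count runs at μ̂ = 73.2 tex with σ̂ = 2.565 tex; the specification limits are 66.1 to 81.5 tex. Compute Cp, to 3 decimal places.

Cp = (USL − LSL) / (6σ̂) = (81.5 − 66.1) / (6 × 2.565) = 15.4000 / 15.3900 = 1.0006

1.001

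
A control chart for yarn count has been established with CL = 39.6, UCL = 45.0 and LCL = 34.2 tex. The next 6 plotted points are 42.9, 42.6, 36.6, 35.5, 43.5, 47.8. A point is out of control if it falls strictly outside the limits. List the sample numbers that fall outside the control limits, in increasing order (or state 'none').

Compare each point to [34.2, 45.0]: sample 6 = 47.8 > UCL.

6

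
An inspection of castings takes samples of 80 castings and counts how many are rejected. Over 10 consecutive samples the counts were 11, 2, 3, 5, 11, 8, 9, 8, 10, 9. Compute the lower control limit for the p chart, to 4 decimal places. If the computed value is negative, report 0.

0.0000

p̄ = Σdᵢ / (k·n) = 76 / (10 × 80) = 0.09500
LCL = p̄ − 3·√(p̄(1−p̄)/n) = 0.09500 − 3 × 0.03278 = -0.00335 → 0 (negative, so LCL = 0)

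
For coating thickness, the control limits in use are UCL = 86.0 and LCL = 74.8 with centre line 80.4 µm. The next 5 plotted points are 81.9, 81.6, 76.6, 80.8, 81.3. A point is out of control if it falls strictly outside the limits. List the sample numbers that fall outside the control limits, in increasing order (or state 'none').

All 5 points lie within [74.8, 86.0].

none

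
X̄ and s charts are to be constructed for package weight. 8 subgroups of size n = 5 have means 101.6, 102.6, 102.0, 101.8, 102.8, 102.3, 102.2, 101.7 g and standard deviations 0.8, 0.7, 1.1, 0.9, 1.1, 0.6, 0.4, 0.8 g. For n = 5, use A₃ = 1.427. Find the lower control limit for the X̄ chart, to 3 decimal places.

100.983

X̄̄ = (101.6 + 102.6 + 102.0 + 101.8 + 102.8 + 102.3 + 102.2 + 101.7) / 8 = 102.1250
s̄ = (0.8 + 0.7 + 1.1 + 0.9 + 1.1 + 0.6 + 0.4 + 0.8) / 8 = 0.8000
LCL = X̄̄ − A₃·s̄ = 102.1250 − 1.427 × 0.8000 = 100.9834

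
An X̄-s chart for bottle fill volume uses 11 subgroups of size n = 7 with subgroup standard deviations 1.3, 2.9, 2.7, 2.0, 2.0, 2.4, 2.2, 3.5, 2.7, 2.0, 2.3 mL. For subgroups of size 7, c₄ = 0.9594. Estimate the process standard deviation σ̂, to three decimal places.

s̄ = (1.3 + 2.9 + 2.7 + 2.0 + 2.0 + 2.4 + 2.2 + 3.5 + 2.7 + 2.0 + 2.3) / 11 = 2.3636
σ̂ = s̄ / c₄ = 2.3636 / 0.9594 = 2.4637

2.464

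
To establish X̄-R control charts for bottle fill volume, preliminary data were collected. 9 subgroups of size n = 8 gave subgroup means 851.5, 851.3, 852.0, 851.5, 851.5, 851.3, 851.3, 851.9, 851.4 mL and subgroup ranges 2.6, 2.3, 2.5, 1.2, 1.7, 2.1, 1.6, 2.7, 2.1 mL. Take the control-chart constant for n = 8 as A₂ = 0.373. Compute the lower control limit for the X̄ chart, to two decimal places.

850.74

X̄̄ = (851.5 + 851.3 + 852.0 + 851.5 + 851.5 + 851.3 + 851.3 + 851.9 + 851.4) / 9 = 7663.7000 / 9 = 851.5222
R̄ = (2.6 + 2.3 + 2.5 + 1.2 + 1.7 + 2.1 + 1.6 + 2.7 + 2.1) / 9 = 18.8000 / 9 = 2.0889
LCL = X̄̄ − A₂·R̄ = 851.5222 − 0.373 × 2.0889 = 850.7431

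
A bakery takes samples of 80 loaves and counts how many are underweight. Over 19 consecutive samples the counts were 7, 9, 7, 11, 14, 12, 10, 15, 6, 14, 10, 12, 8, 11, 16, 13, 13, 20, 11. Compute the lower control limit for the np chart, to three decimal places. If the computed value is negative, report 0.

2.103

p̄ = Σdᵢ / (k·n) = 219 / (19 × 80) = 0.14408
LCL = np̄ − 3·√(np̄(1−p̄)) = 11.5263 − 3 × 3.1410 = 2.1034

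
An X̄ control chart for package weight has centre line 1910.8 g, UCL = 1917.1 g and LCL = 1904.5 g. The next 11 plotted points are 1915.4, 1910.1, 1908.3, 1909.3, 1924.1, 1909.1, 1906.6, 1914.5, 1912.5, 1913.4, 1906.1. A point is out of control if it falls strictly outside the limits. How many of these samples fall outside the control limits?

1

Compare each point to [1904.5, 1917.1]: sample 5 = 1924.1 > UCL.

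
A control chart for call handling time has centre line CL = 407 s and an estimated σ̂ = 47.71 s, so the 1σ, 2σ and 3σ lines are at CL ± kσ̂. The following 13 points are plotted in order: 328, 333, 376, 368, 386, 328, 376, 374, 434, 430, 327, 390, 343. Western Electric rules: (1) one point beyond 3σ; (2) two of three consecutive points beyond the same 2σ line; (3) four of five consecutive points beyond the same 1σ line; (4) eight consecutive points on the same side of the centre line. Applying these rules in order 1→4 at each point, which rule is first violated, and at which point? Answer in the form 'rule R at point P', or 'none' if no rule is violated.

Zone of each point (C = within 1σ̂, B = 1σ̂–2σ̂, A = 2σ̂–3σ̂, * = beyond 3σ̂; sign = side of CL): 1:-B, 2:-B, 3:-C, 4:-C, 5:-C, 6:-B, 7:-C, 8:-C, 9:+C, 10:+C, 11:-B, 12:-C, 13:-B
Rule 4 (eight consecutive points on the same side of the centre line) is satisfied at point 8.

rule 4 at point 8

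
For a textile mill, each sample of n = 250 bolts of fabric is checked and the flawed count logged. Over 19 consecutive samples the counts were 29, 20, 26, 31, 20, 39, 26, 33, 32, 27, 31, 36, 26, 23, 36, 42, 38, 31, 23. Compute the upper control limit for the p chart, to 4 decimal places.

0.1814

p̄ = Σdᵢ / (k·n) = 569 / (19 × 250) = 0.11979
UCL = p̄ + 3·√(p̄(1−p̄)/n) = 0.11979 + 3 × √(0.11979×0.88021/250) = 0.11979 + 3 × 0.02054 = 0.18140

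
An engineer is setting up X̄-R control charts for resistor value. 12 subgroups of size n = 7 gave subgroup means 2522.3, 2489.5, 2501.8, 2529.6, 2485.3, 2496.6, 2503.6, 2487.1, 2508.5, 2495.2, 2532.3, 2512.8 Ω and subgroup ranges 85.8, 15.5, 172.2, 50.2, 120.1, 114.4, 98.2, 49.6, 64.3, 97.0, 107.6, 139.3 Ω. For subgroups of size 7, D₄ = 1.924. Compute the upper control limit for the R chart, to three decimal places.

R̄ = (85.8 + 15.5 + 172.2 + 50.2 + 120.1 + 114.4 + 98.2 + 49.6 + 64.3 + 97.0 + 107.6 + 139.3) / 12 = 1114.2000 / 12 = 92.8500
UCL_R = D₄·R̄ = 1.924 × 92.8500 = 178.6434

178.643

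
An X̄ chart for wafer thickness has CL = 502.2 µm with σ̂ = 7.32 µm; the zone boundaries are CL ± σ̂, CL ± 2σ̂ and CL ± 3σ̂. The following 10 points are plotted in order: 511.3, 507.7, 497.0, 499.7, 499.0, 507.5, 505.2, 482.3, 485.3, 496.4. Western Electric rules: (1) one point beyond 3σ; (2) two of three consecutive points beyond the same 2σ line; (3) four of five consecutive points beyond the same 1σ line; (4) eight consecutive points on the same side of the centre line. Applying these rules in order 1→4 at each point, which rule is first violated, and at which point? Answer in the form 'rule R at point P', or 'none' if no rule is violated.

Zone of each point (C = within 1σ̂, B = 1σ̂–2σ̂, A = 2σ̂–3σ̂, * = beyond 3σ̂; sign = side of CL): 1:+B, 2:+C, 3:-C, 4:-C, 5:-C, 6:+C, 7:+C, 8:-A, 9:-A, 10:-C
Rule 2 (two of three consecutive points beyond the same 2σ limit) is satisfied at point 9.

rule 2 at point 9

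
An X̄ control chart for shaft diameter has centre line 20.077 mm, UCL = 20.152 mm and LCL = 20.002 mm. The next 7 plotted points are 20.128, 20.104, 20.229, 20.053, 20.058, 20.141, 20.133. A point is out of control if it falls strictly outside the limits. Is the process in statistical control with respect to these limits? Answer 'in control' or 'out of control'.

Compare each point to [20.002, 20.152]: sample 3 = 20.229 > UCL.

out of control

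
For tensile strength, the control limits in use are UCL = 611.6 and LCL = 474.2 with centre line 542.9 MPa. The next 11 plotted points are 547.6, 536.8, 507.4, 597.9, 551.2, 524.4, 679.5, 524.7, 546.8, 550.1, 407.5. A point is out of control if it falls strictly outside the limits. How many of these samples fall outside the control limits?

Compare each point to [474.2, 611.6]: sample 7 = 679.5 > UCL; sample 11 = 407.5 < LCL.

2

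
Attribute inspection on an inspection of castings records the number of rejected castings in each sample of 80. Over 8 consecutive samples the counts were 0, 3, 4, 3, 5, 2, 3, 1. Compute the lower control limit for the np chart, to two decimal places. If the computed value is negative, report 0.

p̄ = Σdᵢ / (k·n) = 21 / (8 × 80) = 0.03281
LCL = np̄ − 3·√(np̄(1−p̄)) = 2.6250 − 3 × 1.5934 = -2.1551 → 0 (negative, so LCL = 0)

0.00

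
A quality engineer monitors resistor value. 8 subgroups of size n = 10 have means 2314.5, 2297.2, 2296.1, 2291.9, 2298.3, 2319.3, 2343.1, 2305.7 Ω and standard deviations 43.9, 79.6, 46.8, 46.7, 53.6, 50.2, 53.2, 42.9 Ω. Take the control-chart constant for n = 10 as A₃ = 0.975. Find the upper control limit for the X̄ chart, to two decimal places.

X̄̄ = (2314.5 + 2297.2 + 2296.1 + 2291.9 + 2298.3 + 2319.3 + 2343.1 + 2305.7) / 8 = 2308.2625
s̄ = (43.9 + 79.6 + 46.8 + 46.7 + 53.6 + 50.2 + 53.2 + 42.9) / 8 = 52.1125
UCL = X̄̄ + A₃·s̄ = 2308.2625 + 0.975 × 52.1125 = 2359.0722

2359.07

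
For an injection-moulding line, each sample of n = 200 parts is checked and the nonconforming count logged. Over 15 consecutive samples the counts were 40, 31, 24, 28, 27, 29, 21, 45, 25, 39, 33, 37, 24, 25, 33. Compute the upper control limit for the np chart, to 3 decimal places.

46.034

p̄ = Σdᵢ / (k·n) = 461 / (15 × 200) = 0.15367
UCL = np̄ + 3·√(np̄(1−p̄)) = 30.7333 + 3 × √(30.7333×0.84633) = 30.7333 + 3 × 5.1001 = 46.0335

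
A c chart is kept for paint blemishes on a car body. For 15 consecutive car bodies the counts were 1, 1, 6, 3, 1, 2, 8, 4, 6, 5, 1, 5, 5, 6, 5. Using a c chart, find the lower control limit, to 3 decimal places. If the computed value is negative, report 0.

c̄ = (1 + 1 + 6 + 3 + 1 + 2 + 8 + 4 + 6 + 5 + 1 + 5 + 5 + 6 + 5) / 15 = 59 / 15 = 3.9333
LCL = c̄ − 3√c̄ = 3.9333 − 3 × 1.9833 = -2.0165 → 0 (cannot be negative)

0.000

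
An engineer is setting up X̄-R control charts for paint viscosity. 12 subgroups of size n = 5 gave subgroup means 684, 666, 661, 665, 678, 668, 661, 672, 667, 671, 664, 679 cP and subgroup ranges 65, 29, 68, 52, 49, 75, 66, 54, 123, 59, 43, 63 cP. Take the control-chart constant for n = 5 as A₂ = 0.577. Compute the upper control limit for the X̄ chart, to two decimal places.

705.54

X̄̄ = (684 + 666 + 661 + 665 + 678 + 668 + 661 + 672 + 667 + 671 + 664 + 679) / 12 = 8036.0000 / 12 = 669.6667
R̄ = (65 + 29 + 68 + 52 + 49 + 75 + 66 + 54 + 123 + 59 + 43 + 63) / 12 = 746.0000 / 12 = 62.1667
UCL = X̄̄ + A₂·R̄ = 669.6667 + 0.577 × 62.1667 = 705.5368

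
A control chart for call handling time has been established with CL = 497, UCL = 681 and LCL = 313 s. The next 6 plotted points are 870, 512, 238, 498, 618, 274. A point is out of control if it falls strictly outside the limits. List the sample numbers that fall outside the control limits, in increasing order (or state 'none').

Compare each point to [313, 681]: sample 1 = 870 > UCL; sample 3 = 238 < LCL; sample 6 = 274 < LCL.

1, 3, 6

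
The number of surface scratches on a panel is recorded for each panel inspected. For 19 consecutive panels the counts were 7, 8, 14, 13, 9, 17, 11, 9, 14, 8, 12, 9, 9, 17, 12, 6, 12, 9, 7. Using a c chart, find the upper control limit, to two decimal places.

c̄ = (7 + 8 + 14 + 13 + 9 + 17 + 11 + 9 + 14 + 8 + 12 + 9 + 9 + 17 + 12 + 6 + 12 + 9 + 7) / 19 = 203 / 19 = 10.6842
UCL = c̄ + 3√c̄ = 10.6842 + 3 × √10.6842 = 10.6842 + 3 × 3.2687 = 20.4902

20.49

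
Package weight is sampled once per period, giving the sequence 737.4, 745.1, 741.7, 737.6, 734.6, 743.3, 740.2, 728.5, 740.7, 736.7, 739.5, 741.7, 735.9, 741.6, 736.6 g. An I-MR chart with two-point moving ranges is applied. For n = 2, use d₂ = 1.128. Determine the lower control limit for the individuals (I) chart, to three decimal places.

723.656

X̄ = (737.4 + 745.1 + 741.7 + 737.6 + 734.6 + 743.3 + 740.2 + 728.5 + 740.7 + 736.7 + 739.5 + 741.7 + 735.9 + 741.6 + 736.6) / 15 = 738.7400
Moving ranges: 7.7, 3.4, 4.1, 3.0, 8.7, 3.1, 11.7, 12.2, 4.0, 2.8, 2.2, 5.8, 5.7, 5.0; M̄R̄ = 79.4000 / 14 = 5.6714
LCL = X̄ − 3·M̄R̄/d₂ = 738.7400 − 3 × 5.6714 / 1.128 = 723.6564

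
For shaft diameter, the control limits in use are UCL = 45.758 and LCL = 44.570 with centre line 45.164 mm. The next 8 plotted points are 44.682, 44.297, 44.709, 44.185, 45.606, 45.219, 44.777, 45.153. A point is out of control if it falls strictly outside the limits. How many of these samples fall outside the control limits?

Compare each point to [44.570, 45.758]: sample 2 = 44.297 < LCL; sample 4 = 44.185 < LCL.

2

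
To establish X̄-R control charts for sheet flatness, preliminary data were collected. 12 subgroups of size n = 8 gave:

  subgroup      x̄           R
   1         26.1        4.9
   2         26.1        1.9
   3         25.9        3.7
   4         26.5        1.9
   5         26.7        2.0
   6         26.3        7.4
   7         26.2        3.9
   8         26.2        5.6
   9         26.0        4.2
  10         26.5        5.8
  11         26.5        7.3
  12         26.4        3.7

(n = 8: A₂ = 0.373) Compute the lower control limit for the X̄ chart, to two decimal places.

X̄̄ = (26.1 + 26.1 + 25.9 + 26.5 + 26.7 + 26.3 + 26.2 + 26.2 + 26.0 + 26.5 + 26.5 + 26.4) / 12 = 315.4000 / 12 = 26.2833
R̄ = (4.9 + 1.9 + 3.7 + 1.9 + 2.0 + 7.4 + 3.9 + 5.6 + 4.2 + 5.8 + 7.3 + 3.7) / 12 = 52.3000 / 12 = 4.3583
LCL = X̄̄ − A₂·R̄ = 26.2833 − 0.373 × 4.3583 = 24.6577

24.66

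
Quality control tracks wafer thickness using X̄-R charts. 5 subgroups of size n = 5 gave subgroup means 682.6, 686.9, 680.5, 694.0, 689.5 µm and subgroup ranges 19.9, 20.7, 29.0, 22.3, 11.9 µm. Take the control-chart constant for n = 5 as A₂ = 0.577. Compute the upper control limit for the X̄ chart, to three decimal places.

698.679

X̄̄ = (682.6 + 686.9 + 680.5 + 694.0 + 689.5) / 5 = 3433.5000 / 5 = 686.7000
R̄ = (19.9 + 20.7 + 29.0 + 22.3 + 11.9) / 5 = 103.8000 / 5 = 20.7600
UCL = X̄̄ + A₂·R̄ = 686.7000 + 0.577 × 20.7600 = 698.6785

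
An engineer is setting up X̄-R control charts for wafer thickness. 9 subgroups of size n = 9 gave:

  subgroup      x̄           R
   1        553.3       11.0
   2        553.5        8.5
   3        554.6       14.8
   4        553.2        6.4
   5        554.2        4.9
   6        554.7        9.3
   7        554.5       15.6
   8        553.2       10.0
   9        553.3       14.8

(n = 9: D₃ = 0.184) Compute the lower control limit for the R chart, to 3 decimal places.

1.948

R̄ = (11.0 + 8.5 + 14.8 + 6.4 + 4.9 + 9.3 + 15.6 + 10.0 + 14.8) / 9 = 95.3000 / 9 = 10.5889
LCL_R = D₃·R̄ = 0.184 × 10.5889 = 1.9484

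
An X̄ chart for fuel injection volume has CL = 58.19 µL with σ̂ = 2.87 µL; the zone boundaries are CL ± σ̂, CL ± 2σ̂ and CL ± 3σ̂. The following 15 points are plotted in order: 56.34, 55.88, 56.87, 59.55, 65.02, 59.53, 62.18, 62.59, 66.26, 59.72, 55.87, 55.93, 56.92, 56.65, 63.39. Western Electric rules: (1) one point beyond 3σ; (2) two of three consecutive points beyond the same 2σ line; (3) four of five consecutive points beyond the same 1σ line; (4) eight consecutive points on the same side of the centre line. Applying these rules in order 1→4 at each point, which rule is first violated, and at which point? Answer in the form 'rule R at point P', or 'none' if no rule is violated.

rule 3 at point 9

Zone of each point (C = within 1σ̂, B = 1σ̂–2σ̂, A = 2σ̂–3σ̂, * = beyond 3σ̂; sign = side of CL): 1:-C, 2:-C, 3:-C, 4:+C, 5:+A, 6:+C, 7:+B, 8:+B, 9:+A, 10:+C, 11:-C, 12:-C, 13:-C, 14:-C, 15:+B
Rule 3 (four of five consecutive points beyond the same 1σ limit) is satisfied at point 9.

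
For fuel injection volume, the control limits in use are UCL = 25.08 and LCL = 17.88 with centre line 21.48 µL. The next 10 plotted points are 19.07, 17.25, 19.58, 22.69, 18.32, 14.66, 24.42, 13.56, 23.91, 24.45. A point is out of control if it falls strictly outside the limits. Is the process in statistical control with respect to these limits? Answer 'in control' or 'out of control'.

out of control

Compare each point to [17.88, 25.08]: sample 2 = 17.25 < LCL; sample 6 = 14.66 < LCL; sample 8 = 13.56 < LCL.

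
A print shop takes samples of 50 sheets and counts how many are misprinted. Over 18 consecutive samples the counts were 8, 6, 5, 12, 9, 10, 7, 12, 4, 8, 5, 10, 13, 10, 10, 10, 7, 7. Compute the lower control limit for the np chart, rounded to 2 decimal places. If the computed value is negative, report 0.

p̄ = Σdᵢ / (k·n) = 153 / (18 × 50) = 0.17000
LCL = np̄ − 3·√(np̄(1−p̄)) = 8.5000 − 3 × 2.6561 = 0.5316

0.53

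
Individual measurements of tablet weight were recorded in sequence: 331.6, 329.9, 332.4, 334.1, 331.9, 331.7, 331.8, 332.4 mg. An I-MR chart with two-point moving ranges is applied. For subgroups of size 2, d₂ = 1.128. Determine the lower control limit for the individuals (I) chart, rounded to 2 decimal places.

X̄ = (331.6 + 329.9 + 332.4 + 334.1 + 331.9 + 331.7 + 331.8 + 332.4) / 8 = 331.9750
Moving ranges: 1.7, 2.5, 1.7, 2.2, 0.2, 0.1, 0.6; M̄R̄ = 9.0000 / 7 = 1.2857
LCL = X̄ − 3·M̄R̄/d₂ = 331.9750 − 3 × 1.2857 / 1.128 = 328.5555

328.56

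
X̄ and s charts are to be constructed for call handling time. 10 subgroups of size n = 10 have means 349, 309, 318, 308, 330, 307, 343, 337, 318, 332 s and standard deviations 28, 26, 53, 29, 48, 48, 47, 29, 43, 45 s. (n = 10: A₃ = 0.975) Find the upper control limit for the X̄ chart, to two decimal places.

X̄̄ = (349 + 309 + 318 + 308 + 330 + 307 + 343 + 337 + 318 + 332) / 10 = 325.1000
s̄ = (28 + 26 + 53 + 29 + 48 + 48 + 47 + 29 + 43 + 45) / 10 = 39.6000
UCL = X̄̄ + A₃·s̄ = 325.1000 + 0.975 × 39.6000 = 363.7100

363.71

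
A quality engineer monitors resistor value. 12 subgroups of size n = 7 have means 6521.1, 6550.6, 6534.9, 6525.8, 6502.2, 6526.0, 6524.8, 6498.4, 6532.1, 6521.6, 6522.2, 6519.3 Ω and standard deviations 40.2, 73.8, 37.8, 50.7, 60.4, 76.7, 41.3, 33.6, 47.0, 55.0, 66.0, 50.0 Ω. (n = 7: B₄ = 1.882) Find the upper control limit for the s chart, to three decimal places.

s̄ = (40.2 + 73.8 + 37.8 + 50.7 + 60.4 + 76.7 + 41.3 + 33.6 + 47.0 + 55.0 + 66.0 + 50.0) / 12 = 52.7083
UCL_s = B₄·s̄ = 1.882 × 52.7083 = 99.1971

99.197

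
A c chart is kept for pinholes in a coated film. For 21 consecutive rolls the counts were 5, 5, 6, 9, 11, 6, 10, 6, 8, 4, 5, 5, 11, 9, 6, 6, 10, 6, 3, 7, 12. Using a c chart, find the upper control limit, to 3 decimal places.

15.161

c̄ = (5 + 5 + 6 + 9 + 11 + 6 + 10 + 6 + 8 + 4 + 5 + 5 + 11 + 9 + 6 + 6 + 10 + 6 + 3 + 7 + 12) / 21 = 150 / 21 = 7.1429
UCL = c̄ + 3√c̄ = 7.1429 + 3 × √7.1429 = 7.1429 + 3 × 2.6726 = 15.1607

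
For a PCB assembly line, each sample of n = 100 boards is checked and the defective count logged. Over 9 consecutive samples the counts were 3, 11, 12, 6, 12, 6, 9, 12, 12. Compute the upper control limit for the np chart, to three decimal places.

p̄ = Σdᵢ / (k·n) = 83 / (9 × 100) = 0.09222
UCL = np̄ + 3·√(np̄(1−p̄)) = 9.2222 + 3 × √(9.2222×0.90778) = 9.2222 + 3 × 2.8934 = 17.9024

17.902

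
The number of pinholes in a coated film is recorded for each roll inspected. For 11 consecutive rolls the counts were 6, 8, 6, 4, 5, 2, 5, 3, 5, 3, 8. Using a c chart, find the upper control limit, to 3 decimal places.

c̄ = (6 + 8 + 6 + 4 + 5 + 2 + 5 + 3 + 5 + 3 + 8) / 11 = 55 / 11 = 5.0000
UCL = c̄ + 3√c̄ = 5.0000 + 3 × √5.0000 = 5.0000 + 3 × 2.2361 = 11.7082

11.708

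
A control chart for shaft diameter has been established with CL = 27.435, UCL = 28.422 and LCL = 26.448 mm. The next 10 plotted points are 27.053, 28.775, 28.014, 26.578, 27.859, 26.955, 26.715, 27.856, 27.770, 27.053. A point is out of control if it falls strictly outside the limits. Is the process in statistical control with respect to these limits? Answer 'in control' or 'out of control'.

Compare each point to [26.448, 28.422]: sample 2 = 28.775 > UCL.

out of control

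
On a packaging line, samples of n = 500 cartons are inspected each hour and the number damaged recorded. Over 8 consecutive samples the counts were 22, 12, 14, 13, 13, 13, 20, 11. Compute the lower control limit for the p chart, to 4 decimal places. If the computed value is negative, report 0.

0.0068

p̄ = Σdᵢ / (k·n) = 118 / (8 × 500) = 0.02950
LCL = p̄ − 3·√(p̄(1−p̄)/n) = 0.02950 − 3 × 0.00757 = 0.00680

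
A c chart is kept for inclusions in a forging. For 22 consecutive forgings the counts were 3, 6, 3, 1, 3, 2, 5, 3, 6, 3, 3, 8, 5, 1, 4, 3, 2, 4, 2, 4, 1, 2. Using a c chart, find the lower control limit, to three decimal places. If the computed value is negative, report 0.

c̄ = (3 + 6 + 3 + 1 + 3 + 2 + 5 + 3 + 6 + 3 + 3 + 8 + 5 + 1 + 4 + 3 + 2 + 4 + 2 + 4 + 1 + 2) / 22 = 74 / 22 = 3.3636
LCL = c̄ − 3√c̄ = 3.3636 − 3 × 1.8340 = -2.1384 → 0 (cannot be negative)

0.000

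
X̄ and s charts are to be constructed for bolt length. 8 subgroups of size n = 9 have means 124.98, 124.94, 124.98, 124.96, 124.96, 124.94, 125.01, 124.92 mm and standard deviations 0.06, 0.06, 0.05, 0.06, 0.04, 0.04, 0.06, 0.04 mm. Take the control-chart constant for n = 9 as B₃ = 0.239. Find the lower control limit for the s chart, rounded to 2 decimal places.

s̄ = (0.06 + 0.06 + 0.05 + 0.06 + 0.04 + 0.04 + 0.06 + 0.04) / 8 = 0.0512
LCL_s = B₃·s̄ = 0.239 × 0.0512 = 0.0122

0.01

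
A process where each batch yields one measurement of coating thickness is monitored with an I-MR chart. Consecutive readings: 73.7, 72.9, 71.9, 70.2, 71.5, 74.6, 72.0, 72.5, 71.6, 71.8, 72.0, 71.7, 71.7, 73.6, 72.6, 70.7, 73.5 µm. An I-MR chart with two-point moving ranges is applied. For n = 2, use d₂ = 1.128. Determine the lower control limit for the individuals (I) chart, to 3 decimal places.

68.907

X̄ = (73.7 + 72.9 + 71.9 + 70.2 + 71.5 + 74.6 + 72.0 + 72.5 + 71.6 + 71.8 + 72.0 + 71.7 + 71.7 + 73.6 + 72.6 + 70.7 + 73.5) / 17 = 72.2647
Moving ranges: 0.8, 1.0, 1.7, 1.3, 3.1, 2.6, 0.5, 0.9, 0.2, 0.2, 0.3, 0.0, 1.9, 1.0, 1.9, 2.8; M̄R̄ = 20.2000 / 16 = 1.2625
LCL = X̄ − 3·M̄R̄/d₂ = 72.2647 − 3 × 1.2625 / 1.128 = 68.9070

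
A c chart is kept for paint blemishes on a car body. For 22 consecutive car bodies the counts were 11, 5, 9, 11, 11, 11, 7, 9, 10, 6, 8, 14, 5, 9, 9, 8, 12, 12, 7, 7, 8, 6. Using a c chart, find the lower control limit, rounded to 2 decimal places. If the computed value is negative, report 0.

c̄ = (11 + 5 + 9 + 11 + 11 + 11 + 7 + 9 + 10 + 6 + 8 + 14 + 5 + 9 + 9 + 8 + 12 + 12 + 7 + 7 + 8 + 6) / 22 = 195 / 22 = 8.8636
LCL = c̄ − 3√c̄ = 8.8636 − 3 × 2.9772 = -0.0679 → 0 (cannot be negative)

0.00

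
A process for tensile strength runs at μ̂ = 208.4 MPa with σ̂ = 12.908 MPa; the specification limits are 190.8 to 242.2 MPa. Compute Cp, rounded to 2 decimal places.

Cp = (USL − LSL) / (6σ̂) = (242.2 − 190.8) / (6 × 12.908) = 51.4000 / 77.4480 = 0.6637

0.66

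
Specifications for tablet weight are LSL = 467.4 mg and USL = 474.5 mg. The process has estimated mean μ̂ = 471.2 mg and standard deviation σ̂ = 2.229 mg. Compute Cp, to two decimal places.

0.53

Cp = (USL − LSL) / (6σ̂) = (474.5 − 467.4) / (6 × 2.229) = 7.1000 / 13.3740 = 0.5309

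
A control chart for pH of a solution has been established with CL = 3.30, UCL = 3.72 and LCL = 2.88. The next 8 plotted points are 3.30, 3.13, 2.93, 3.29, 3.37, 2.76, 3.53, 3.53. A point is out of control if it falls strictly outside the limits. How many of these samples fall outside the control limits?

1

Compare each point to [2.88, 3.72]: sample 6 = 2.76 < LCL.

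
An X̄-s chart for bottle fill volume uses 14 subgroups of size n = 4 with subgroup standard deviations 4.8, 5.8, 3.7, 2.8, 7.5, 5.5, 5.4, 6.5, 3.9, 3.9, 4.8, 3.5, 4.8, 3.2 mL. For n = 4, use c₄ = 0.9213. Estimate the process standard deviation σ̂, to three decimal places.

s̄ = (4.8 + 5.8 + 3.7 + 2.8 + 7.5 + 5.5 + 5.4 + 6.5 + 3.9 + 3.9 + 4.8 + 3.5 + 4.8 + 3.2) / 14 = 4.7214
σ̂ = s̄ / c₄ = 4.7214 / 0.9213 = 5.1247

5.125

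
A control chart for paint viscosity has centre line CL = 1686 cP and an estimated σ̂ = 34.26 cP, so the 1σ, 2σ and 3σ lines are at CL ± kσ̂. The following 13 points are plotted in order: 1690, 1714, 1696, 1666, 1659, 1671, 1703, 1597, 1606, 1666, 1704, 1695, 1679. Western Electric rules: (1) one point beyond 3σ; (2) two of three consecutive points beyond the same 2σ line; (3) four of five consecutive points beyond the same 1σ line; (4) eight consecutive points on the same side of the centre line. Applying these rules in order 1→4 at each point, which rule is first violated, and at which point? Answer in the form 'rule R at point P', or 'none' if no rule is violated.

Zone of each point (C = within 1σ̂, B = 1σ̂–2σ̂, A = 2σ̂–3σ̂, * = beyond 3σ̂; sign = side of CL): 1:+C, 2:+C, 3:+C, 4:-C, 5:-C, 6:-C, 7:+C, 8:-A, 9:-A, 10:-C, 11:+C, 12:+C, 13:-C
Rule 2 (two of three consecutive points beyond the same 2σ limit) is satisfied at point 9.

rule 2 at point 9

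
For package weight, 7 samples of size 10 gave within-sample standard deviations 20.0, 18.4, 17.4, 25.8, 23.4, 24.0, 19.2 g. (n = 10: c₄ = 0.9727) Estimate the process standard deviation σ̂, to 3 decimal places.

s̄ = (20.0 + 18.4 + 17.4 + 25.8 + 23.4 + 24.0 + 19.2) / 7 = 21.1714
σ̂ = s̄ / c₄ = 21.1714 / 0.9727 = 21.7656

21.766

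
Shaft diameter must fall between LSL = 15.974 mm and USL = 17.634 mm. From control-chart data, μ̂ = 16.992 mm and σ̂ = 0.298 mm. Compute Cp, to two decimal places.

Cp = (USL − LSL) / (6σ̂) = (17.634 − 15.974) / (6 × 0.298) = 1.6600 / 1.7880 = 0.9284

0.93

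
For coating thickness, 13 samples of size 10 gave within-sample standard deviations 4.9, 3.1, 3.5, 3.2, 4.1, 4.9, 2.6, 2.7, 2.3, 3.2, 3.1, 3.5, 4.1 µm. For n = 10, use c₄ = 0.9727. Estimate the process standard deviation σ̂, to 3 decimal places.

3.575

s̄ = (4.9 + 3.1 + 3.5 + 3.2 + 4.1 + 4.9 + 2.6 + 2.7 + 2.3 + 3.2 + 3.1 + 3.5 + 4.1) / 13 = 3.4769
σ̂ = s̄ / c₄ = 3.4769 / 0.9727 = 3.5745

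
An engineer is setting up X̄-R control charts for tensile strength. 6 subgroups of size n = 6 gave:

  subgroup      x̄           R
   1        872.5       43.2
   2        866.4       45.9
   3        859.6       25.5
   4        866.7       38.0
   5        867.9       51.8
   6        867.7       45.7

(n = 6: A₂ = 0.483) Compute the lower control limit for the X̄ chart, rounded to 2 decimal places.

846.67

X̄̄ = (872.5 + 866.4 + 859.6 + 866.7 + 867.9 + 867.7) / 6 = 5200.8000 / 6 = 866.8000
R̄ = (43.2 + 45.9 + 25.5 + 38.0 + 51.8 + 45.7) / 6 = 250.1000 / 6 = 41.6833
LCL = X̄̄ − A₂·R̄ = 866.8000 − 0.483 × 41.6833 = 846.6670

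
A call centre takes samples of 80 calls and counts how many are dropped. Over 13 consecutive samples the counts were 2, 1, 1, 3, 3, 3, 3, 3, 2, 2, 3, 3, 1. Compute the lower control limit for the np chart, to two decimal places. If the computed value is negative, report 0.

p̄ = Σdᵢ / (k·n) = 30 / (13 × 80) = 0.02885
LCL = np̄ − 3·√(np̄(1−p̄)) = 2.3077 − 3 × 1.4970 = -2.1834 → 0 (negative, so LCL = 0)

0.00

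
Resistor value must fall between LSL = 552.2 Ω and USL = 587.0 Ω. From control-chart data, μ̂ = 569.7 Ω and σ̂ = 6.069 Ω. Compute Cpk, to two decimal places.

Cpu = (USL − μ̂) / (3σ̂) = (587.0 − 569.7) / (3 × 6.069) = 0.9502; Cpl = (μ̂ − LSL) / (3σ̂) = (569.7 − 552.2) / (3 × 6.069) = 0.9612; Cpk = min(Cpu, Cpl) = 0.9502

0.95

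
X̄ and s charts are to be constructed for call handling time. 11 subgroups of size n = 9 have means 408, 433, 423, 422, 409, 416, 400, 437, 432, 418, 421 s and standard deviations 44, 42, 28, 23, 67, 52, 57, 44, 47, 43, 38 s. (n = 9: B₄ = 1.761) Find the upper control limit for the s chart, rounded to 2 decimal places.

77.64

s̄ = (44 + 42 + 28 + 23 + 67 + 52 + 57 + 44 + 47 + 43 + 38) / 11 = 44.0909
UCL_s = B₄·s̄ = 1.761 × 44.0909 = 77.6441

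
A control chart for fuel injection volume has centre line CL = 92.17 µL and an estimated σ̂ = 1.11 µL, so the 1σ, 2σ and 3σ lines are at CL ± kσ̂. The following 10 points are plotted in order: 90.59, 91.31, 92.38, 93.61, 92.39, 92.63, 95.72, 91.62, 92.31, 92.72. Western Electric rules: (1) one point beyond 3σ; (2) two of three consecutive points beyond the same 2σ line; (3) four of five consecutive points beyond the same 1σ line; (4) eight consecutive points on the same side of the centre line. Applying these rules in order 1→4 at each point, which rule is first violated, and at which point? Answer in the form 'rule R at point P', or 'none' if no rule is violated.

Zone of each point (C = within 1σ̂, B = 1σ̂–2σ̂, A = 2σ̂–3σ̂, * = beyond 3σ̂; sign = side of CL): 1:-B, 2:-C, 3:+C, 4:+B, 5:+C, 6:+C, 7:+*, 8:-C, 9:+C, 10:+C
Rule 1 (one point beyond the 3σ limits) is satisfied at point 7.

rule 1 at point 7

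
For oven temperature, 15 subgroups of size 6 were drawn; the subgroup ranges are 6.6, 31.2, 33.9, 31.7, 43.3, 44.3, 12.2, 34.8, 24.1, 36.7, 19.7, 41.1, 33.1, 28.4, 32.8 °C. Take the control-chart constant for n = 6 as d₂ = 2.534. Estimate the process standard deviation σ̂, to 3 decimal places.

R̄ = (6.6 + 31.2 + 33.9 + 31.7 + 43.3 + 44.3 + 12.2 + 34.8 + 24.1 + 36.7 + 19.7 + 41.1 + 33.1 + 28.4 + 32.8) / 15 = 30.2600
σ̂ = R̄ / d₂ = 30.2600 / 2.534 = 11.9416

11.942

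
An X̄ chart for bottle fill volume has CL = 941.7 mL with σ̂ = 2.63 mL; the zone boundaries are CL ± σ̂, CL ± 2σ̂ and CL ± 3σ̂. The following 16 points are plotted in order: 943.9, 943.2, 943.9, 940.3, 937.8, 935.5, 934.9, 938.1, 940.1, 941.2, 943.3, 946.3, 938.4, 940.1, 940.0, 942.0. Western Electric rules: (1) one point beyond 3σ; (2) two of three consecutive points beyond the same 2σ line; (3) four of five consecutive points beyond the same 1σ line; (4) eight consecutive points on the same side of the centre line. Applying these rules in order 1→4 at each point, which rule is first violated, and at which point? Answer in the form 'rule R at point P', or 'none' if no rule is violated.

rule 2 at point 7

Zone of each point (C = within 1σ̂, B = 1σ̂–2σ̂, A = 2σ̂–3σ̂, * = beyond 3σ̂; sign = side of CL): 1:+C, 2:+C, 3:+C, 4:-C, 5:-B, 6:-A, 7:-A, 8:-B, 9:-C, 10:-C, 11:+C, 12:+B, 13:-B, 14:-C, 15:-C, 16:+C
Rule 2 (two of three consecutive points beyond the same 2σ limit) is satisfied at point 7.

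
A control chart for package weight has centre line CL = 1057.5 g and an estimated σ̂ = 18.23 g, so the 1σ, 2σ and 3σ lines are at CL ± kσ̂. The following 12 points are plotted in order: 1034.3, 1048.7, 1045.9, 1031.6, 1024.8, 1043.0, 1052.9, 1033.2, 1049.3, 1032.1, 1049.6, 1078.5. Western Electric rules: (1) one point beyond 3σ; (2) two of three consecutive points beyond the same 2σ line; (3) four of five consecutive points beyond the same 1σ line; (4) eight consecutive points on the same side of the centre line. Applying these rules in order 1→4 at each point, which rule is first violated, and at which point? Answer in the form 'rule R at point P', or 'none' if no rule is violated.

Zone of each point (C = within 1σ̂, B = 1σ̂–2σ̂, A = 2σ̂–3σ̂, * = beyond 3σ̂; sign = side of CL): 1:-B, 2:-C, 3:-C, 4:-B, 5:-B, 6:-C, 7:-C, 8:-B, 9:-C, 10:-B, 11:-C, 12:+B
Rule 4 (eight consecutive points on the same side of the centre line) is satisfied at point 8.

rule 4 at point 8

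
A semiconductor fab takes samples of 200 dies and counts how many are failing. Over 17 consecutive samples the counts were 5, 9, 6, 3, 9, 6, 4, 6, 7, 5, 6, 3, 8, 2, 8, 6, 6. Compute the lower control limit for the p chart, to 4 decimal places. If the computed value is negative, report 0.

0.0000

p̄ = Σdᵢ / (k·n) = 99 / (17 × 200) = 0.02912
LCL = p̄ − 3·√(p̄(1−p̄)/n) = 0.02912 − 3 × 0.01189 = -0.00655 → 0 (negative, so LCL = 0)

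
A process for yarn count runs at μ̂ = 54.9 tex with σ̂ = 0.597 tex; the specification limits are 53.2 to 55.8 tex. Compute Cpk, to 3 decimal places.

0.503

Cpu = (USL − μ̂) / (3σ̂) = (55.8 − 54.9) / (3 × 0.597) = 0.5025; Cpl = (μ̂ − LSL) / (3σ̂) = (54.9 − 53.2) / (3 × 0.597) = 0.9492; Cpk = min(Cpu, Cpl) = 0.5025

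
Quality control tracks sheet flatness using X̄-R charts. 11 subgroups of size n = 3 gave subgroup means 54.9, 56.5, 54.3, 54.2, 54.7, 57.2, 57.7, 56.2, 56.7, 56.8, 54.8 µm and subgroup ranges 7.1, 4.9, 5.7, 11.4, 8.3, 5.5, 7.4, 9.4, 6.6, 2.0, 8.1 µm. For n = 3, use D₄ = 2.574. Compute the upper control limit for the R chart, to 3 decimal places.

R̄ = (7.1 + 4.9 + 5.7 + 11.4 + 8.3 + 5.5 + 7.4 + 9.4 + 6.6 + 2.0 + 8.1) / 11 = 76.4000 / 11 = 6.9455
UCL_R = D₄·R̄ = 2.574 × 6.9455 = 17.8776

17.878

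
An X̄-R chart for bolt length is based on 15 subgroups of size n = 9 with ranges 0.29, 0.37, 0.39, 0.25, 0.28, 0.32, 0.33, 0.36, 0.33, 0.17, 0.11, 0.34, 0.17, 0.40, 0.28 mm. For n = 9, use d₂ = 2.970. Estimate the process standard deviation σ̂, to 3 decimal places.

0.099

R̄ = (0.29 + 0.37 + 0.39 + 0.25 + 0.28 + 0.32 + 0.33 + 0.36 + 0.33 + 0.17 + 0.11 + 0.34 + 0.17 + 0.40 + 0.28) / 15 = 0.2927
σ̂ = R̄ / d₂ = 0.2927 / 2.970 = 0.0985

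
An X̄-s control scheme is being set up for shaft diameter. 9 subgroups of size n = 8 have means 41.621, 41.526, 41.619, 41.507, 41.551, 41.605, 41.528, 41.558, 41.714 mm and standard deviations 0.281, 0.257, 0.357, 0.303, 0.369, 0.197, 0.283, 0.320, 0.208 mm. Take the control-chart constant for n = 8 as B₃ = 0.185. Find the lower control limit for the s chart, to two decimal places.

s̄ = (0.281 + 0.257 + 0.357 + 0.303 + 0.369 + 0.197 + 0.283 + 0.320 + 0.208) / 9 = 0.2861
LCL_s = B₃·s̄ = 0.185 × 0.2861 = 0.0529

0.05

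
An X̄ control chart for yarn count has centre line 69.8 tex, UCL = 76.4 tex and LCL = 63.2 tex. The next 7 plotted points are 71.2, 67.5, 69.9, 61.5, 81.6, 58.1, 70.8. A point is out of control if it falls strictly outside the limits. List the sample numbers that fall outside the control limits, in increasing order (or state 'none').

4, 5, 6

Compare each point to [63.2, 76.4]: sample 4 = 61.5 < LCL; sample 5 = 81.6 > UCL; sample 6 = 58.1 < LCL.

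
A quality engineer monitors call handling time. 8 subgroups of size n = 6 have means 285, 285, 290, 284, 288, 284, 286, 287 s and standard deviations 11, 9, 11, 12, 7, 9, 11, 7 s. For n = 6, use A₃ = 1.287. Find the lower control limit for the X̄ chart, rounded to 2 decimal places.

273.74

X̄̄ = (285 + 285 + 290 + 284 + 288 + 284 + 286 + 287) / 8 = 286.1250
s̄ = (11 + 9 + 11 + 12 + 7 + 9 + 11 + 7) / 8 = 9.6250
LCL = X̄̄ − A₃·s̄ = 286.1250 − 1.287 × 9.6250 = 273.7376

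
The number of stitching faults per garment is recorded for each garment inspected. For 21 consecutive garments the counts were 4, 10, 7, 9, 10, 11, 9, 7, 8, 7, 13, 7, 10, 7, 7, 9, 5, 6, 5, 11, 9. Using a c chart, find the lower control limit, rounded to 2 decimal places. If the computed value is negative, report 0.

0.00

c̄ = (4 + 10 + 7 + 9 + 10 + 11 + 9 + 7 + 8 + 7 + 13 + 7 + 10 + 7 + 7 + 9 + 5 + 6 + 5 + 11 + 9) / 21 = 171 / 21 = 8.1429
LCL = c̄ − 3√c̄ = 8.1429 − 3 × 2.8536 = -0.4179 → 0 (cannot be negative)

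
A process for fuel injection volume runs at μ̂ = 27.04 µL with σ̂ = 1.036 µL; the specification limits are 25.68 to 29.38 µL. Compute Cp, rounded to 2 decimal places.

Cp = (USL − LSL) / (6σ̂) = (29.38 − 25.68) / (6 × 1.036) = 3.7000 / 6.2160 = 0.5952

0.60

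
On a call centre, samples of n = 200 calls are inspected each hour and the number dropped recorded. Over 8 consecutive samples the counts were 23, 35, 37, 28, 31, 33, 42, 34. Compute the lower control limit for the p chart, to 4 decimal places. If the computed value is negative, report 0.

0.0858

p̄ = Σdᵢ / (k·n) = 263 / (8 × 200) = 0.16437
LCL = p̄ − 3·√(p̄(1−p̄)/n) = 0.16437 − 3 × 0.02621 = 0.08576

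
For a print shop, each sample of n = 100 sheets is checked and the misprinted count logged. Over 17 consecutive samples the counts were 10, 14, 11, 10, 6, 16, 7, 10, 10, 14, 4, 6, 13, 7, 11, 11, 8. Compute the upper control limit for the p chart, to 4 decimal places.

0.1884

p̄ = Σdᵢ / (k·n) = 168 / (17 × 100) = 0.09882
UCL = p̄ + 3·√(p̄(1−p̄)/n) = 0.09882 + 3 × √(0.09882×0.90118/100) = 0.09882 + 3 × 0.02984 = 0.18835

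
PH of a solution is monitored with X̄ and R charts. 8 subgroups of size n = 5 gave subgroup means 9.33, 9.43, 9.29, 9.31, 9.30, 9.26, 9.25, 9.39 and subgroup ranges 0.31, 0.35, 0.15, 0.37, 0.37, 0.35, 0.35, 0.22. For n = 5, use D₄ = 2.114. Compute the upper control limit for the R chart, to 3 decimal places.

R̄ = (0.31 + 0.35 + 0.15 + 0.37 + 0.37 + 0.35 + 0.35 + 0.22) / 8 = 2.4700 / 8 = 0.3087
UCL_R = D₄·R̄ = 2.114 × 0.3087 = 0.6527

0.653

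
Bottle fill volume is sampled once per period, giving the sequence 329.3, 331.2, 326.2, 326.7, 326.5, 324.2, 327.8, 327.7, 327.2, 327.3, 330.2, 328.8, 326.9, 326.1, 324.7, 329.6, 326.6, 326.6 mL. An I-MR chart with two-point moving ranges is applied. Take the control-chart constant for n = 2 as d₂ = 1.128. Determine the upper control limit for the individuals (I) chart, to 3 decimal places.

332.194

X̄ = (329.3 + 331.2 + 326.2 + 326.7 + 326.5 + 324.2 + 327.8 + 327.7 + 327.2 + 327.3 + 330.2 + 328.8 + 326.9 + 326.1 + 324.7 + 329.6 + 326.6 + 326.6) / 18 = 327.4222
Moving ranges: 1.9, 5.0, 0.5, 0.2, 2.3, 3.6, 0.1, 0.5, 0.1, 2.9, 1.4, 1.9, 0.8, 1.4, 4.9, 3.0, 0.0; M̄R̄ = 30.5000 / 17 = 1.7941
UCL = X̄ + 3·M̄R̄/d₂ = 327.4222 + 3 × 1.7941 / 1.128 = 332.1938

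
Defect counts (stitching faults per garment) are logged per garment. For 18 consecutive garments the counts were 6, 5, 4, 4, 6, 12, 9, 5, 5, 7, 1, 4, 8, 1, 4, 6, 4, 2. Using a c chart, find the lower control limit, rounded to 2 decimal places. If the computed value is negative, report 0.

c̄ = (6 + 5 + 4 + 4 + 6 + 12 + 9 + 5 + 5 + 7 + 1 + 4 + 8 + 1 + 4 + 6 + 4 + 2) / 18 = 93 / 18 = 5.1667
LCL = c̄ − 3√c̄ = 5.1667 − 3 × 2.2730 = -1.6524 → 0 (cannot be negative)

0.00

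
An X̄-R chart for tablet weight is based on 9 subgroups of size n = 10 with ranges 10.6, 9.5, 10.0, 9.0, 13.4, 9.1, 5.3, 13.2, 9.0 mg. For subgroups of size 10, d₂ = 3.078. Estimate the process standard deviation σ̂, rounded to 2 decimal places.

3.22

R̄ = (10.6 + 9.5 + 10.0 + 9.0 + 13.4 + 9.1 + 5.3 + 13.2 + 9.0) / 9 = 9.9000
σ̂ = R̄ / d₂ = 9.9000 / 3.078 = 3.2164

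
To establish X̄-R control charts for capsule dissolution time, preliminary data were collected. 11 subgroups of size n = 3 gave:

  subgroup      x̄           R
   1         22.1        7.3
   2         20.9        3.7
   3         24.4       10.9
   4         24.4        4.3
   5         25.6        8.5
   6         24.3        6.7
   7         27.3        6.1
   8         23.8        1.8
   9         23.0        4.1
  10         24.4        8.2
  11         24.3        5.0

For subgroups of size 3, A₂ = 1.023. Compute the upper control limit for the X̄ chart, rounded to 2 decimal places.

X̄̄ = (22.1 + 20.9 + 24.4 + 24.4 + 25.6 + 24.3 + 27.3 + 23.8 + 23.0 + 24.4 + 24.3) / 11 = 264.5000 / 11 = 24.0455
R̄ = (7.3 + 3.7 + 10.9 + 4.3 + 8.5 + 6.7 + 6.1 + 1.8 + 4.1 + 8.2 + 5.0) / 11 = 66.6000 / 11 = 6.0545
UCL = X̄̄ + A₂·R̄ = 24.0455 + 1.023 × 6.0545 = 30.2393

30.24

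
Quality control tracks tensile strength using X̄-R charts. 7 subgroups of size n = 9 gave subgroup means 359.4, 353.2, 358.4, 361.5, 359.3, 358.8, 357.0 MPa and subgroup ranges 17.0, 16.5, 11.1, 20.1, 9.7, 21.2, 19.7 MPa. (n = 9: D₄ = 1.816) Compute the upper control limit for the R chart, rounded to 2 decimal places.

29.91

R̄ = (17.0 + 16.5 + 11.1 + 20.1 + 9.7 + 21.2 + 19.7) / 7 = 115.3000 / 7 = 16.4714
UCL_R = D₄·R̄ = 1.816 × 16.4714 = 29.9121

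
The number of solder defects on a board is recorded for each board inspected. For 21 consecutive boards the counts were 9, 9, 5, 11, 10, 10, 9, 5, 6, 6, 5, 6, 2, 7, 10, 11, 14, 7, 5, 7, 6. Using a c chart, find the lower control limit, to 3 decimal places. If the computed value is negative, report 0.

0.000

c̄ = (9 + 9 + 5 + 11 + 10 + 10 + 9 + 5 + 6 + 6 + 5 + 6 + 2 + 7 + 10 + 11 + 14 + 7 + 5 + 7 + 6) / 21 = 160 / 21 = 7.6190
LCL = c̄ − 3√c̄ = 7.6190 − 3 × 2.7603 = -0.6617 → 0 (cannot be negative)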